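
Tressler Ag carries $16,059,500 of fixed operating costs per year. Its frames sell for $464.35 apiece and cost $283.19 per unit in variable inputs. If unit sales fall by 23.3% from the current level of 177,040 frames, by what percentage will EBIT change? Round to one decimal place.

At 177,040 units, contribution = 177,040 × $181.16 = $32,072,566.40.
Subtracting fixed costs: EBIT = $32,072,566.40 − $16,059,500 = $16,013,066.40.
So DOL = total CM / EBIT = $32,072,566.40 / $16,013,066.40 = 2.0029.
%ΔEBIT = DOL × %ΔSales = 2.0029 × -23.3% = -46.7%.

-46.7%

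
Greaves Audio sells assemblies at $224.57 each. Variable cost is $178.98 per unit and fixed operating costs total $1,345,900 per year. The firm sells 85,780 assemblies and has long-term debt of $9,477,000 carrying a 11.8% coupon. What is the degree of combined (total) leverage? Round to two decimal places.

2.70

Total contribution margin = 85,780 × $45.59 = $3,910,710.20.
EBIT = $3,910,710.20 − $1,345,900 = $2,564,810.20. Interest = $1,118,286.00, so EBIT − I = $1,446,524.20.
DCL = contribution ÷ (EBIT − I) = $3,910,710.20 ÷ $1,446,524.20 = 2.7035.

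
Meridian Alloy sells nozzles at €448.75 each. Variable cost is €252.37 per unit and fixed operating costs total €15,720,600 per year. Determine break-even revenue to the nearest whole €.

€35,923,308

CM per unit = €448.75 − €252.37 = €196.38; CM ratio = €196.38 / €448.75 = 0.4376.
Break-even revenue = fixed costs × price ÷ CM = €15,720,600 × €448.75 ÷ €196.38 = €35,923,308.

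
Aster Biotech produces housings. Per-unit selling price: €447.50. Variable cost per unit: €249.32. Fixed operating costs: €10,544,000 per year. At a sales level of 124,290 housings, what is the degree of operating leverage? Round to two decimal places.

1.75

Total contribution margin = 124,290 × €198.18 = €24,631,792.20.
EBIT = €24,631,792.20 − €10,544,000 = €14,087,792.20.
Degree of operating leverage = €24,631,792.20 / €14,087,792.20 = 1.7484.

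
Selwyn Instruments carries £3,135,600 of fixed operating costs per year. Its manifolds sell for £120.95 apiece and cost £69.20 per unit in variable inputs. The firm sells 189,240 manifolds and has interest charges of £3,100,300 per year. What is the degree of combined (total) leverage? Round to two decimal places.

At 189,240 units, contribution = 189,240 × £51.75 = £9,793,170.00.
EBIT = £9,793,170.00 − £3,135,600 = £6,657,570.00. Interest = £3,100,300.00, so EBIT − I = £3,557,270.00.
Degree of total leverage = total CM / (EBIT − interest) = £9,793,170.00 / £3,557,270.00 = 2.7530.

2.75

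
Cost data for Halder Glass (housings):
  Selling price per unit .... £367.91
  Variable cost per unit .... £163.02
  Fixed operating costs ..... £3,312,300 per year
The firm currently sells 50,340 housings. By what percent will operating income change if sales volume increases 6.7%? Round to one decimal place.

Contribution at this volume is 50,340 × £204.89 = £10,314,162.60.
EBIT = £10,314,162.60 − £3,312,300 = £7,001,862.60.
Degree of operating leverage = £10,314,162.60 / £7,001,862.60 = 1.4731.
%ΔEBIT = DOL × %ΔSales = 1.4731 × +6.7% = +9.9%.

+9.9%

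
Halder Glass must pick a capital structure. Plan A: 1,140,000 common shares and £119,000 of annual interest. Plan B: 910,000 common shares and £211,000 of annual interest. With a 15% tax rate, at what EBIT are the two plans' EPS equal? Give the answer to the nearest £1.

At indifference, (EBIT − 119,000)(1 − t)/1,140,000 = (EBIT − 211,000)(1 − t)/910,000.
Cancelling (1 − t) and cross-multiplying: 910,000·(EBIT − 119,000) = 1,140,000·(EBIT − 211,000).
Solving, EBIT = (211,000·1,140,000 − 119,000·910,000) / (1,140,000 − 910,000) = 132,250,000,000 / 230,000 = 575,000.00.

£575,000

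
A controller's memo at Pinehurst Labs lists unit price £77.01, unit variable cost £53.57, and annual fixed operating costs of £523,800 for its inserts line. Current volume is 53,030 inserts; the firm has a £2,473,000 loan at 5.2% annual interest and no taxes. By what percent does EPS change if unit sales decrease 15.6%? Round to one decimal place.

-32.8%

At 53,030 units, contribution = 53,030 × £23.44 = £1,243,023.20.
EBIT = £1,243,023.20 − £523,800 = £719,223.20.
After interest of £128,596.00, pre-tax earnings = £590,627.20.
DCL = total CM / (EBIT − I) = £1,243,023.20 / £590,627.20 = 2.1046.
EPS therefore changes by 2.1046 × (-15.6%) = -32.8%.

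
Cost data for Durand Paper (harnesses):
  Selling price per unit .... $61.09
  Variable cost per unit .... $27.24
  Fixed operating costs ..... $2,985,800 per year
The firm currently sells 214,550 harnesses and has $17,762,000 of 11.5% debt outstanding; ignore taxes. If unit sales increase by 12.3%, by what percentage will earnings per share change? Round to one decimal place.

At 214,550 units, contribution = 214,550 × $33.85 = $7,262,517.50.
Operating income = contribution − fixed costs = $7,262,517.50 − $2,985,800 = $4,276,717.50.
After interest of $2,042,630.00, pre-tax earnings = $2,234,087.50.
DCL = total CM / (EBIT − I) = $7,262,517.50 / $2,234,087.50 = 3.2508.
%ΔEPS = DCL × %ΔSales = 3.2508 × +12.3% = +40.0%.

+40.0%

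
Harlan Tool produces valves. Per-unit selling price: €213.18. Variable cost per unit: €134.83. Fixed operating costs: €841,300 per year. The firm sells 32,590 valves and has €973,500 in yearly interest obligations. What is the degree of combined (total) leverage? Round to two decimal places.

3.46

Total contribution margin = 32,590 × €78.35 = €2,553,426.50.
Operating income = contribution − fixed costs = €2,553,426.50 − €841,300 = €1,712,126.50. Interest = €973,500.00.
DOL = €2,553,426.50 ÷ €1,712,126.50 = 1.4914; DFL = €1,712,126.50 ÷ €738,626.50 = 2.3180.
DCL = DOL × DFL = 1.4914 × 2.3180 = 3.4571.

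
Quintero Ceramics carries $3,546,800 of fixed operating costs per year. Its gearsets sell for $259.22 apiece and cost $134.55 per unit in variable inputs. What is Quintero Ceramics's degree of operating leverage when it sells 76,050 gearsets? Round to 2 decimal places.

Contribution at this volume is 76,050 × $124.67 = $9,481,153.50.
Operating income = contribution − fixed costs = $9,481,153.50 − $3,546,800 = $5,934,353.50.
DOL = contribution ÷ EBIT = $9,481,153.50 ÷ $5,934,353.50 = 1.5977.

1.60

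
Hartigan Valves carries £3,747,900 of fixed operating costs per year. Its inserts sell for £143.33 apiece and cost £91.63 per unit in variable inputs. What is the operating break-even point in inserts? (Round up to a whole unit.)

Contribution margin per unit = £143.33 − £91.63 = £51.70.
Units to break even: £3,747,900 ÷ £51.70 = 72,493.23, rounded up to 72,494.

72,494 inserts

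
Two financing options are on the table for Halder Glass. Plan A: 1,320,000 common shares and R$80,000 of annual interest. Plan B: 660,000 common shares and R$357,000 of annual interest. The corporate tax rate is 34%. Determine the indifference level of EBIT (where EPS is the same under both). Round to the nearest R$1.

R$634,000

At indifference, (EBIT − 80,000)(1 − t)/1,320,000 = (EBIT − 357,000)(1 − t)/660,000.
Cancelling (1 − t) and cross-multiplying: 660,000·(EBIT − 80,000) = 1,320,000·(EBIT − 357,000).
Solving, EBIT = (357,000·1,320,000 − 80,000·660,000) / (1,320,000 − 660,000) = 418,440,000,000 / 660,000 = 634,000.00.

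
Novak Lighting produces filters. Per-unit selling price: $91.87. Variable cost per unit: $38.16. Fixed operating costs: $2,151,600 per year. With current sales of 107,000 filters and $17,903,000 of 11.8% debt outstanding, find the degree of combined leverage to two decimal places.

At 107,000 units, contribution = 107,000 × $53.71 = $5,746,970.00.
Operating income = contribution − fixed costs = $5,746,970.00 − $2,151,600 = $3,595,370.00. Interest = $2,112,554.00.
DOL = $5,746,970.00 ÷ $3,595,370.00 = 1.5984; DFL = $3,595,370.00 ÷ $1,482,816.00 = 2.4247.
Combined leverage = 1.5984 × 2.4247 = 3.8756.

3.88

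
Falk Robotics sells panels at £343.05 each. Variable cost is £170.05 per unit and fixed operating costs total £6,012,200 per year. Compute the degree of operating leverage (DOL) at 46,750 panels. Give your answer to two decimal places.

Total contribution margin = 46,750 × £173.00 = £8,087,750.00.
EBIT = £8,087,750.00 − £6,012,200 = £2,075,550.00.
DOL = contribution ÷ EBIT = £8,087,750.00 ÷ £2,075,550.00 = 3.8967.

3.90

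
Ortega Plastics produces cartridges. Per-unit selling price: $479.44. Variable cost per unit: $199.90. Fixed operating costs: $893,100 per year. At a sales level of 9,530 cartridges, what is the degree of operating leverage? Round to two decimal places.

1.50

Total contribution margin = 9,530 × $279.54 = $2,664,016.20.
EBIT = $2,664,016.20 − $893,100 = $1,770,916.20.
Degree of operating leverage = $2,664,016.20 / $1,770,916.20 = 1.5043.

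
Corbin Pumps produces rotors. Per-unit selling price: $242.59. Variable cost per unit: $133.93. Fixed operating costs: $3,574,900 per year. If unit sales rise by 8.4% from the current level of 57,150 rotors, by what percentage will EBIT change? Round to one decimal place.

Total contribution margin = 57,150 × $108.66 = $6,209,919.00.
Operating income = contribution − fixed costs = $6,209,919.00 − $3,574,900 = $2,635,019.00.
So DOL = total CM / EBIT = $6,209,919.00 / $2,635,019.00 = 2.3567.
%ΔEBIT = DOL × %ΔSales = 2.3567 × +8.4% = +19.8%.

+19.8%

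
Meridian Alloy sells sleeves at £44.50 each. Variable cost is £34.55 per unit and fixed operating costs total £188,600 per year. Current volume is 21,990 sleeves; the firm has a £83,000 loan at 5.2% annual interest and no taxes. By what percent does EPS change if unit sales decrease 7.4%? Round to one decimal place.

-62.6%

Total contribution margin = 21,990 × £9.95 = £218,800.50.
Operating income = contribution − fixed costs = £218,800.50 − £188,600 = £30,200.50.
Interest = £4,316.00, so EBIT − I = £25,884.50.
Degree of combined leverage = contribution ÷ (EBIT − I) = £218,800.50 ÷ £25,884.50 = 8.4530.
%ΔEPS = DCL × %ΔSales = 8.4530 × -7.4% = -62.6%.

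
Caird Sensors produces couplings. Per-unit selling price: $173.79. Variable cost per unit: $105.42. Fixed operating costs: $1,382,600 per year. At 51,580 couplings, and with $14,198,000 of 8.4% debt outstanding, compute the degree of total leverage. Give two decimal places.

3.71

At 51,580 units, contribution = 51,580 × $68.37 = $3,526,524.60.
EBIT = $3,526,524.60 − $1,382,600 = $2,143,924.60. Interest = $1,192,632.00.
DOL = $3,526,524.60 ÷ $2,143,924.60 = 1.6449; DFL = $2,143,924.60 ÷ $951,292.60 = 2.2537.
DCL = DOL × DFL = 1.6449 × 2.2537 = 3.7071.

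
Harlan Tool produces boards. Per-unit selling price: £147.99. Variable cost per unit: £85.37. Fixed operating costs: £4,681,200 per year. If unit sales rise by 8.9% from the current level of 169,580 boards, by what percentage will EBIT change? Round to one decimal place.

+15.9%

At 169,580 units, contribution = 169,580 × £62.62 = £10,619,099.60.
EBIT = £10,619,099.60 − £4,681,200 = £5,937,899.60.
Degree of operating leverage = £10,619,099.60 / £5,937,899.60 = 1.7884.
%ΔEBIT = DOL × %ΔSales = 1.7884 × +8.9% = +15.9%.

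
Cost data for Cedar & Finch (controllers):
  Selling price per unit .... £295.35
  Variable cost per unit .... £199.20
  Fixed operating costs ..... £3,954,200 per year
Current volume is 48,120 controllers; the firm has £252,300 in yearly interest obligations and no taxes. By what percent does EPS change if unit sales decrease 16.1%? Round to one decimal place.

-177.3%

At 48,120 units, contribution = 48,120 × £96.15 = £4,626,738.00.
EBIT = £4,626,738.00 − £3,954,200 = £672,538.00.
After interest of £252,300.00, pre-tax earnings = £420,238.00.
DCL = total CM / (EBIT − I) = £4,626,738.00 / £420,238.00 = 11.0098.
%ΔEPS = DCL × %ΔSales = 11.0098 × -16.1% = -177.3%.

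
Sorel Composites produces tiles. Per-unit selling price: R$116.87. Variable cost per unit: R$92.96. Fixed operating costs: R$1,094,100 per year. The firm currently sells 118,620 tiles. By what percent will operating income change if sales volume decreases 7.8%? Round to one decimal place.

-12.7%

At 118,620 units, contribution = 118,620 × R$23.91 = R$2,836,204.20.
Subtracting fixed costs: EBIT = R$2,836,204.20 − R$1,094,100 = R$1,742,104.20.
DOL = contribution ÷ EBIT = R$2,836,204.20 ÷ R$1,742,104.20 = 1.6280.
Operating income changes by 1.6280 × -7.8% = -12.7%.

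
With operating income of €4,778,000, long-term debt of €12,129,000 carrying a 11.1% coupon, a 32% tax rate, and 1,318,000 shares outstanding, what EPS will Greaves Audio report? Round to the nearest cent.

€1.77

Pre-tax income = €4,778,000 − €1,346,319.00 = €3,431,681.00.
After tax at 32%: net income = €3,431,681.00 × 0.68 = €2,333,543.08.
Per share: €2,333,543.08 / 1,318,000 shares = €1.77.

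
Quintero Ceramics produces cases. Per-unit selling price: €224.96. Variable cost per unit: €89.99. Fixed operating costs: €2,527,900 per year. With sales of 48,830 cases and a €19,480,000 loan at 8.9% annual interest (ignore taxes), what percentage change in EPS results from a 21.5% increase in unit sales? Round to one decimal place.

+60.8%

Contribution at this volume is 48,830 × €134.97 = €6,590,585.10.
EBIT = €6,590,585.10 − €2,527,900 = €4,062,685.10.
After interest of €1,733,720.00, pre-tax earnings = €2,328,965.10.
DCL = total CM / (EBIT − I) = €6,590,585.10 / €2,328,965.10 = 2.8298.
%ΔEPS = DCL × %ΔSales = 2.8298 × +21.5% = +60.8%.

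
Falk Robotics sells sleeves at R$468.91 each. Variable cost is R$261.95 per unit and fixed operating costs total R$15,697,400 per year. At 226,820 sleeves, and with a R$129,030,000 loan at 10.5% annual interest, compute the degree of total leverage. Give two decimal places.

2.65

Total contribution margin = 226,820 × R$206.96 = R$46,942,667.20.
Operating income = contribution − fixed costs = R$46,942,667.20 − R$15,697,400 = R$31,245,267.20. Interest = R$13,548,150.00, so EBIT − I = R$17,697,117.20.
Degree of total leverage = total CM / (EBIT − interest) = R$46,942,667.20 / R$17,697,117.20 = 2.6526.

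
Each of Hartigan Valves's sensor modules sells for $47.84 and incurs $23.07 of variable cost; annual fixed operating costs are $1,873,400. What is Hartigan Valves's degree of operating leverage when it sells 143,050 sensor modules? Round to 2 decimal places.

Contribution at this volume is 143,050 × $24.77 = $3,543,348.50.
Operating income = contribution − fixed costs = $3,543,348.50 − $1,873,400 = $1,669,948.50.
So DOL = total CM / EBIT = $3,543,348.50 / $1,669,948.50 = 2.1218.

2.12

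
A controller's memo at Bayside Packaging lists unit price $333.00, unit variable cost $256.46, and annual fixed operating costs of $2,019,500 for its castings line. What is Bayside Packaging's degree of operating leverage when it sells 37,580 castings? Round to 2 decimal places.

3.36

Contribution at this volume is 37,580 × $76.54 = $2,876,373.20.
EBIT = $2,876,373.20 − $2,019,500 = $856,873.20.
DOL = contribution ÷ EBIT = $2,876,373.20 ÷ $856,873.20 = 3.3568.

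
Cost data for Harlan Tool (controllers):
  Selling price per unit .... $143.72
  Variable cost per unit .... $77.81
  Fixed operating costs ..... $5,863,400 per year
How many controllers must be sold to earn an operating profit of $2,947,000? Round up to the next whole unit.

Contribution margin per unit = $143.72 − $77.81 = $65.91.
Units = (FC + target) / CM = ($5,863,400 + $2,947,000) / $65.91 = 133,673.19, so 133,674 controllers.

133,674 controllers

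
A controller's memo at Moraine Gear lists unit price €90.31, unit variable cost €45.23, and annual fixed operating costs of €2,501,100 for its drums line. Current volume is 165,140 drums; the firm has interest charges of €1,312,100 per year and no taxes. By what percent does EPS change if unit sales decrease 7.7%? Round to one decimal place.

At 165,140 units, contribution = 165,140 × €45.08 = €7,444,511.20.
Subtracting fixed costs: EBIT = €7,444,511.20 − €2,501,100 = €4,943,411.20.
Interest = €1,312,100.00, so EBIT − I = €3,631,311.20.
Degree of combined leverage = contribution ÷ (EBIT − I) = €7,444,511.20 ÷ €3,631,311.20 = 2.0501.
EPS therefore changes by 2.0501 × (-7.7%) = -15.8%.

-15.8%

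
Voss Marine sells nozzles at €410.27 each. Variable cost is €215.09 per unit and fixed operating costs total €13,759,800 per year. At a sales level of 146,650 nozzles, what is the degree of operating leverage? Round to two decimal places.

1.93

At 146,650 units, contribution = 146,650 × €195.18 = €28,623,147.00.
EBIT = €28,623,147.00 − €13,759,800 = €14,863,347.00.
Degree of operating leverage = €28,623,147.00 / €14,863,347.00 = 1.9258.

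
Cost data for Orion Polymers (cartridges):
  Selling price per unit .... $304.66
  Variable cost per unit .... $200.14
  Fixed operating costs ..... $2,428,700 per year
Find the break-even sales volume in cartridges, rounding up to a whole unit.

Contribution margin per unit = $304.66 − $200.14 = $104.52.
Units to break even: $2,428,700 ÷ $104.52 = 23,236.70, rounded up to 23,237.

23,237 cartridges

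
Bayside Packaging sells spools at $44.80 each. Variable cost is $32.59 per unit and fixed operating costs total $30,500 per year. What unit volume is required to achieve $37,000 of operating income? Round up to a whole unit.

Each unit contributes $44.80 − $32.59 = $12.21.
Need Q such that Q × $12.21 − $30,500 = $37,000, i.e. Q = $67,500 / $12.21 = 5,528.26 → 5,529.

5,529 spools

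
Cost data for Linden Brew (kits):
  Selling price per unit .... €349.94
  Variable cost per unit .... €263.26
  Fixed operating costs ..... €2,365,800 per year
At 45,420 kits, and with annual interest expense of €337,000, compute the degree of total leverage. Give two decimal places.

3.19

Total contribution margin = 45,420 × €86.68 = €3,937,005.60.
Subtracting fixed costs: EBIT = €3,937,005.60 − €2,365,800 = €1,571,205.60. Interest = €337,000.00, so EBIT − I = €1,234,205.60.
DCL = contribution ÷ (EBIT − I) = €3,937,005.60 ÷ €1,234,205.60 = 3.1899.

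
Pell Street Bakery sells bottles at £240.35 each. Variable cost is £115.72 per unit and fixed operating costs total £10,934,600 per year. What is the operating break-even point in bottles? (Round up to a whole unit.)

87,737 bottles

Each unit contributes £240.35 − £115.72 = £124.63.
Break-even volume = fixed costs ÷ CM per unit = £10,934,600 ÷ £124.63 = 87,736.50, so 87,737 bottles.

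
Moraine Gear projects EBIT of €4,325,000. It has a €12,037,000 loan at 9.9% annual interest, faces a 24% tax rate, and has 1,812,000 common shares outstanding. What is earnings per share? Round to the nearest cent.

Interest = €1,191,663.00, so EBT = €4,325,000 − €1,191,663.00 = €3,133,337.00.
Net income = €3,133,337.00 × (1 − 0.24) = €2,381,336.12.
Per share: €2,381,336.12 / 1,812,000 shares = €1.31.

€1.31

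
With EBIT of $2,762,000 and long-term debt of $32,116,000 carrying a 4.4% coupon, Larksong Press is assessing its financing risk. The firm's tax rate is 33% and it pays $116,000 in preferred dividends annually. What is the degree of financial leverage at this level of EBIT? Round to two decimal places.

Interest = $1,413,104.00.
Pre-tax preferred-dividend burden = $116,000 ÷ (1 − 0.33) = $173,134.33.
DFL = EBIT ÷ [EBIT − I − D_p/(1−t)] = $2,762,000 ÷ [$2,762,000 − $1,413,104.00 − $173,134.33] = $2,762,000 ÷ $1,175,761.67 = 2.3491.

2.35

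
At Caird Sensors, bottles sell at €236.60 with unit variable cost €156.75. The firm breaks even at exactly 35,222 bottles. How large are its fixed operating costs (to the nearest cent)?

€2,812,476.70

Unit CM = price − variable cost = €236.60 − €156.75 = €79.85.
Fixed costs = break-even units × CM = 35,222 × €79.85 = €2,812,476.70.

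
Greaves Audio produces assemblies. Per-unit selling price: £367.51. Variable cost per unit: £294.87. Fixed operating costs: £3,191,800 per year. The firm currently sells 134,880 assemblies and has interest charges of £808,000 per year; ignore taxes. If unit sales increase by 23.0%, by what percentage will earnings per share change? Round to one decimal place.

+38.9%

Total contribution margin = 134,880 × £72.64 = £9,797,683.20.
Operating income = contribution − fixed costs = £9,797,683.20 − £3,191,800 = £6,605,883.20.
Interest = £808,000.00, so EBIT − I = £5,797,883.20.
Degree of combined leverage = contribution ÷ (EBIT − I) = £9,797,683.20 ÷ £5,797,883.20 = 1.6899.
%ΔEPS = DCL × %ΔSales = 1.6899 × +23.0% = +38.9%.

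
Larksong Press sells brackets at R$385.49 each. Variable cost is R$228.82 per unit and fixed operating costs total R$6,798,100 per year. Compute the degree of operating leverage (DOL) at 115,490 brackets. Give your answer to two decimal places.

1.60

Total contribution margin = 115,490 × R$156.67 = R$18,093,818.30.
EBIT = R$18,093,818.30 − R$6,798,100 = R$11,295,718.30.
Degree of operating leverage = R$18,093,818.30 / R$11,295,718.30 = 1.6018.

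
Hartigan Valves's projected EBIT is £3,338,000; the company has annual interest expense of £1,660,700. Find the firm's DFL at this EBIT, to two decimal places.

1.99

Interest = £1,660,700.00.
Degree of financial leverage = EBIT / (EBIT − interest) = £3,338,000 / £1,677,300.00 = 1.9901.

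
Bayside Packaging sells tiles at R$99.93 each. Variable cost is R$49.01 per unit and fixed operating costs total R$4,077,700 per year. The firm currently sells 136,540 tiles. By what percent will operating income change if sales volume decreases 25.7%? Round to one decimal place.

-62.2%

Contribution at this volume is 136,540 × R$50.92 = R$6,952,616.80.
Subtracting fixed costs: EBIT = R$6,952,616.80 − R$4,077,700 = R$2,874,916.80.
Degree of operating leverage = R$6,952,616.80 / R$2,874,916.80 = 2.4184.
%ΔEBIT = DOL × %ΔSales = 2.4184 × -25.7% = -62.2%.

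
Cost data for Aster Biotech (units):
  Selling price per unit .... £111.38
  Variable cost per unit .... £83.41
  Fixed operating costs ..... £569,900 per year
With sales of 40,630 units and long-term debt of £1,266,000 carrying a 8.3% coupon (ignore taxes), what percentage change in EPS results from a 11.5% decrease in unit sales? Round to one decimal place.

-28.3%

Total contribution margin = 40,630 × £27.97 = £1,136,421.10.
Operating income = contribution − fixed costs = £1,136,421.10 − £569,900 = £566,521.10.
After interest of £105,078.00, pre-tax earnings = £461,443.10.
Degree of combined leverage = contribution ÷ (EBIT − I) = £1,136,421.10 ÷ £461,443.10 = 2.4628.
EPS therefore changes by 2.4628 × (-11.5%) = -28.3%.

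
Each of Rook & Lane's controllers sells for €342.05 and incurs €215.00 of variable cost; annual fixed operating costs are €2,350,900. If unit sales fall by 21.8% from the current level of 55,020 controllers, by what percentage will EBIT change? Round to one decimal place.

Total contribution margin = 55,020 × €127.05 = €6,990,291.00.
Operating income = contribution − fixed costs = €6,990,291.00 − €2,350,900 = €4,639,391.00.
Degree of operating leverage = €6,990,291.00 / €4,639,391.00 = 1.5067.
Operating income changes by 1.5067 × -21.8% = -32.8%.

-32.8%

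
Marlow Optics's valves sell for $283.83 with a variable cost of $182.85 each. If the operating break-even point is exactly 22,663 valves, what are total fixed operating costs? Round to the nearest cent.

$2,288,509.74

Unit CM = price − variable cost = $283.83 − $182.85 = $100.98.
Fixed costs = break-even units × CM = 22,663 × $100.98 = $2,288,509.74.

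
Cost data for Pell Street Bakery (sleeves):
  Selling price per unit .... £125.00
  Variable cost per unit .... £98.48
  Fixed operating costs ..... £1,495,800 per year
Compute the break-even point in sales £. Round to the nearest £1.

£7,050,339

CM per unit = £125.00 − £98.48 = £26.52; CM ratio = £26.52 / £125.00 = 0.2122.
Break-even revenue = fixed costs × price ÷ CM = £1,495,800 × £125.00 ÷ £26.52 = £7,050,339.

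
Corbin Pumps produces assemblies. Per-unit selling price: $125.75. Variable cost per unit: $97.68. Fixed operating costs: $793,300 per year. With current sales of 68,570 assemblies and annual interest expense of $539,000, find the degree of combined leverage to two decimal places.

At 68,570 units, contribution = 68,570 × $28.07 = $1,924,759.90.
Operating income = contribution − fixed costs = $1,924,759.90 − $793,300 = $1,131,459.90. Interest = $539,000.00.
DOL = $1,924,759.90 ÷ $1,131,459.90 = 1.7011; DFL = $1,131,459.90 ÷ $592,459.90 = 1.9098.
Combined leverage = 1.7011 × 1.9098 = 3.2488.

3.25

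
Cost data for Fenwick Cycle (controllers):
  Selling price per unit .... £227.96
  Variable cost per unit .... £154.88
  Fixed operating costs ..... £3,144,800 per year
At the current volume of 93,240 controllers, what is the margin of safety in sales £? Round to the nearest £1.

Contribution margin per unit = £227.96 − £154.88 = £73.08. Break-even units = £3,144,800 ÷ £73.08 = 43,032.29; break-even revenue = 43,032.29 × £227.96 = £9,809,641.60.
Current sales = 93,240 × £227.96 = £21,254,990.40.
Margin of safety = £21,254,990.40 − £9,809,641.60 = £11,445,349.

£11,445,349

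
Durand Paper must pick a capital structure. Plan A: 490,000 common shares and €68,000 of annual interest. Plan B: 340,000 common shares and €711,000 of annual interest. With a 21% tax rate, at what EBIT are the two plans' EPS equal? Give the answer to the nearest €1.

€2,168,467

Set EPS_A = EPS_B: (EBIT − €68,000)(1 − 0.21) ÷ 490,000 = (EBIT − €711,000)(1 − 0.21) ÷ 340,000.
The (1 − t) factor cancels: (EBIT − 68,000) × 340,000 = (EBIT − 711,000) × 490,000.
EBIT × (490,000 − 340,000) = 711,000 × 490,000 − 68,000 × 340,000 = 325,270,000,000, so EBIT = 325,270,000,000 ÷ 150,000 = 2,168,466.67.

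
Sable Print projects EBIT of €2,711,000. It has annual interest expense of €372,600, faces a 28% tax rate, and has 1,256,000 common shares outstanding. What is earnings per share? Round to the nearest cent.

€1.34

Interest = €372,600.00, so EBT = €2,711,000 − €372,600.00 = €2,338,400.00.
After tax at 28%: net income = €2,338,400.00 × 0.72 = €1,683,648.00.
EPS = €1,683,648.00 ÷ 1,256,000 = €1.34.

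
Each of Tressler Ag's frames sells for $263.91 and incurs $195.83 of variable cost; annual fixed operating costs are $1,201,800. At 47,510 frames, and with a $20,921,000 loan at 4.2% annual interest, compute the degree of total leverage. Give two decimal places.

Total contribution margin = 47,510 × $68.08 = $3,234,480.80.
EBIT = $3,234,480.80 − $1,201,800 = $2,032,680.80. Interest = $878,682.00.
DOL = $3,234,480.80 ÷ $2,032,680.80 = 1.5912; DFL = $2,032,680.80 ÷ $1,153,998.80 = 1.7614.
DCL = DOL × DFL = 1.5912 × 1.7614 = 2.8027.

2.80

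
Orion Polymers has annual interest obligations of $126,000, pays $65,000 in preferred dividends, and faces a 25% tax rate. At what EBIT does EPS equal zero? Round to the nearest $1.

$212,667

Grossing the preferred dividend up to pre-tax terms: $65,000 / (1 − 0.25) = $86,666.67.
EPS = 0 when EBIT covers interest plus the pre-tax preferred burden: $126,000 + $86,666.67 = $212,666.67.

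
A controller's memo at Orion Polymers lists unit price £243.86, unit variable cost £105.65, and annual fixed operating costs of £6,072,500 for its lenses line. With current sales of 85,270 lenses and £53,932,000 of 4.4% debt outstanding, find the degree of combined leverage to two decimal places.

3.53

Contribution at this volume is 85,270 × £138.21 = £11,785,166.70.
Subtracting fixed costs: EBIT = £11,785,166.70 − £6,072,500 = £5,712,666.70. Interest = £2,373,008.00, so EBIT − I = £3,339,658.70.
DCL = contribution ÷ (EBIT − I) = £11,785,166.70 ÷ £3,339,658.70 = 3.5289.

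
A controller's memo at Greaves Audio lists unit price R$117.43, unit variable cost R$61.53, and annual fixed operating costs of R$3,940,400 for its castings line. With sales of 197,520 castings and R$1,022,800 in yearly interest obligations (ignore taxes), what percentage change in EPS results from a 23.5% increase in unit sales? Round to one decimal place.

+42.7%

Contribution at this volume is 197,520 × R$55.90 = R$11,041,368.00.
EBIT = R$11,041,368.00 − R$3,940,400 = R$7,100,968.00.
After interest of R$1,022,800.00, pre-tax earnings = R$6,078,168.00.
Degree of combined leverage = contribution ÷ (EBIT − I) = R$11,041,368.00 ÷ R$6,078,168.00 = 1.8166.
EPS therefore changes by 1.8166 × (+23.5%) = +42.7%.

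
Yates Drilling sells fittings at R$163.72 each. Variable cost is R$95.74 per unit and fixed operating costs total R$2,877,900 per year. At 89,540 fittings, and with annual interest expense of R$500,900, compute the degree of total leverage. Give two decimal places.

2.25

Total contribution margin = 89,540 × R$67.98 = R$6,086,929.20.
Subtracting fixed costs: EBIT = R$6,086,929.20 − R$2,877,900 = R$3,209,029.20. Interest = R$500,900.00.
DOL = R$6,086,929.20 ÷ R$3,209,029.20 = 1.8968; DFL = R$3,209,029.20 ÷ R$2,708,129.20 = 1.1850.
DCL = DOL × DFL = 1.8968 × 1.1850 = 2.2477.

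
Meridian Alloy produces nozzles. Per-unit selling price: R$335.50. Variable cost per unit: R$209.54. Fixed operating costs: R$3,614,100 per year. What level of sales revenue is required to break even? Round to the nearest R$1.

CM per unit = R$335.50 − R$209.54 = R$125.96; CM ratio = R$125.96 / R$335.50 = 0.3754.
Break-even revenue = fixed costs × price ÷ CM = R$3,614,100 × R$335.50 ÷ R$125.96 = R$9,626,314.

R$9,626,314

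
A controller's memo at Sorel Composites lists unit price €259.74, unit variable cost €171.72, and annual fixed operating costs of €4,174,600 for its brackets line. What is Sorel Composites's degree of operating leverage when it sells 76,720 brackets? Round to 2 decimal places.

2.62

Contribution at this volume is 76,720 × €88.02 = €6,752,894.40.
Subtracting fixed costs: EBIT = €6,752,894.40 − €4,174,600 = €2,578,294.40.
DOL = contribution ÷ EBIT = €6,752,894.40 ÷ €2,578,294.40 = 2.6191.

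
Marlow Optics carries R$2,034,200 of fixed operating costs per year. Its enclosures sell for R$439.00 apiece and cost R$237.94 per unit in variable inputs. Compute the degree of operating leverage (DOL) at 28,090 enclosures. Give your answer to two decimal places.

1.56

Total contribution margin = 28,090 × R$201.06 = R$5,647,775.40.
EBIT = R$5,647,775.40 − R$2,034,200 = R$3,613,575.40.
DOL = contribution ÷ EBIT = R$5,647,775.40 ÷ R$3,613,575.40 = 1.5629.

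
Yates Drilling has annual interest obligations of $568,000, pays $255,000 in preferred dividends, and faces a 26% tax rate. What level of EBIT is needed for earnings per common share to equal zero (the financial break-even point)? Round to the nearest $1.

Preferred dividends are paid after tax, so their pre-tax equivalent is $255,000 ÷ (1 − 0.26) = $344,594.59.
EPS = 0 when EBIT covers interest plus the pre-tax preferred burden: $568,000 + $344,594.59 = $912,594.59.

$912,595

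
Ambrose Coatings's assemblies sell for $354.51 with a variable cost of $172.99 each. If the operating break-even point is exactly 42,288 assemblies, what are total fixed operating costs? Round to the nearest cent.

$7,676,117.76

Contribution margin per unit = $354.51 − $172.99 = $181.52.
Since BE = FC / CM, FC = 42,288 × $181.52 = $7,676,117.76.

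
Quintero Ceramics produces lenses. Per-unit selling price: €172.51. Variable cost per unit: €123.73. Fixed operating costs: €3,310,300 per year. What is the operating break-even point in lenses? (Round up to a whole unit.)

Unit CM = price − variable cost = €172.51 − €123.73 = €48.78.
Break-even Q = €3,310,300 / €48.78 = 67,861.83 → 67,862 lenses.

67,862 lenses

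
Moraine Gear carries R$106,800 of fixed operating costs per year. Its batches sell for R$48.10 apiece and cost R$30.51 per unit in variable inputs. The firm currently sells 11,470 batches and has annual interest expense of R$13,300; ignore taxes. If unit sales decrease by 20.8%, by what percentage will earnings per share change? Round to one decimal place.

Total contribution margin = 11,470 × R$17.59 = R$201,757.30.
EBIT = R$201,757.30 − R$106,800 = R$94,957.30.
After interest of R$13,300.00, pre-tax earnings = R$81,657.30.
Degree of combined leverage = contribution ÷ (EBIT − I) = R$201,757.30 ÷ R$81,657.30 = 2.4708.
%ΔEPS = DCL × %ΔSales = 2.4708 × -20.8% = -51.4%.

-51.4%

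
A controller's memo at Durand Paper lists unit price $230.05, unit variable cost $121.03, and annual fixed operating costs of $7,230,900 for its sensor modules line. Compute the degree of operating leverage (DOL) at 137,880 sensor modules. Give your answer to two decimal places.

1.93

Total contribution margin = 137,880 × $109.02 = $15,031,677.60.
EBIT = $15,031,677.60 − $7,230,900 = $7,800,777.60.
So DOL = total CM / EBIT = $15,031,677.60 / $7,800,777.60 = 1.9269.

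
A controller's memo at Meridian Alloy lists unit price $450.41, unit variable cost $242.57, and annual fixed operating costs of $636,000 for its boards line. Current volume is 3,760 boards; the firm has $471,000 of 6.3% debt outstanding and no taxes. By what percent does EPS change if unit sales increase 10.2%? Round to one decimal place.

Contribution at this volume is 3,760 × $207.84 = $781,478.40.
Operating income = contribution − fixed costs = $781,478.40 − $636,000 = $145,478.40.
Interest = $29,673.00, so EBIT − I = $115,805.40.
DCL = total CM / (EBIT − I) = $781,478.40 / $115,805.40 = 6.7482.
%ΔEPS = DCL × %ΔSales = 6.7482 × +10.2% = +68.8%.

+68.8%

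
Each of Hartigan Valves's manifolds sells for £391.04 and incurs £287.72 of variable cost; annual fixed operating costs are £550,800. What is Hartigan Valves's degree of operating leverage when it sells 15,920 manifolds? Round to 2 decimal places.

Total contribution margin = 15,920 × £103.32 = £1,644,854.40.
Operating income = contribution − fixed costs = £1,644,854.40 − £550,800 = £1,094,054.40.
Degree of operating leverage = £1,644,854.40 / £1,094,054.40 = 1.5034.

1.50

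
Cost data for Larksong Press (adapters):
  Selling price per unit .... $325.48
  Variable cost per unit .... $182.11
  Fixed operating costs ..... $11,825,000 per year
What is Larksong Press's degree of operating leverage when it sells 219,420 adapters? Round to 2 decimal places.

1.60

At 219,420 units, contribution = 219,420 × $143.37 = $31,458,245.40.
Subtracting fixed costs: EBIT = $31,458,245.40 − $11,825,000 = $19,633,245.40.
DOL = contribution ÷ EBIT = $31,458,245.40 ÷ $19,633,245.40 = 1.6023.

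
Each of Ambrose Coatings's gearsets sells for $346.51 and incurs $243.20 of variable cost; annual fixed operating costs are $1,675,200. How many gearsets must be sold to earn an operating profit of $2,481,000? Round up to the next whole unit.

Each unit contributes $346.51 − $243.20 = $103.31.
Required volume = (fixed costs + target profit) ÷ CM = ($1,675,200 + $2,481,000) ÷ $103.31 = 40,230.37, so 40,231 gearsets.

40,231 gearsets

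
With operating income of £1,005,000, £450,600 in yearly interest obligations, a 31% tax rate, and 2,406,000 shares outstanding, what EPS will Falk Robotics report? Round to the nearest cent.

£0.16

Pre-tax income = £1,005,000 − £450,600.00 = £554,400.00.
After tax at 31%: net income = £554,400.00 × 0.69 = £382,536.00.
EPS = £382,536.00 ÷ 2,406,000 = £0.16.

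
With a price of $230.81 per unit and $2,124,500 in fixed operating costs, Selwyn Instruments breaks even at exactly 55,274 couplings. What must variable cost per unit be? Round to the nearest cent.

Contribution per unit must be FC / Q = $2,124,500 / 55,274 = $38.4358.
Hence VC = price − CM = $230.81 − $38.4358 = $192.37.

$192.37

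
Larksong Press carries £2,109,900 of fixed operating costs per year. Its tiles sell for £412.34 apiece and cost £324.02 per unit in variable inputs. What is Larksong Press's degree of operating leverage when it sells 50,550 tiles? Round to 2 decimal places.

1.90

At 50,550 units, contribution = 50,550 × £88.32 = £4,464,576.00.
Subtracting fixed costs: EBIT = £4,464,576.00 − £2,109,900 = £2,354,676.00.
DOL = contribution ÷ EBIT = £4,464,576.00 ÷ £2,354,676.00 = 1.8960.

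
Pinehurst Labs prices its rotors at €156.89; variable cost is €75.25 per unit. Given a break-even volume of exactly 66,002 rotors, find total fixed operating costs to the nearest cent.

Each unit contributes €156.89 − €75.25 = €81.64.
Fixed costs = break-even units × CM = 66,002 × €81.64 = €5,388,403.28.

€5,388,403.28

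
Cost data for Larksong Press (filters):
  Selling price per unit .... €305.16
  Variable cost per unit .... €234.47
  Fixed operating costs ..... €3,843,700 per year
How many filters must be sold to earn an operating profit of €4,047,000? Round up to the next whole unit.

Contribution margin per unit = €305.16 − €234.47 = €70.69.
Need Q such that Q × €70.69 − €3,843,700 = €4,047,000, i.e. Q = €7,890,700 / €70.69 = 111,623.99 → 111,624.

111,624 filters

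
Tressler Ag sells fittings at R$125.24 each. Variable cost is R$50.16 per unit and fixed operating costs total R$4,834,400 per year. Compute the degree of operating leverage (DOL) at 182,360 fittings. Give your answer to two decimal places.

Contribution at this volume is 182,360 × R$75.08 = R$13,691,588.80.
EBIT = R$13,691,588.80 − R$4,834,400 = R$8,857,188.80.
Degree of operating leverage = R$13,691,588.80 / R$8,857,188.80 = 1.5458.

1.55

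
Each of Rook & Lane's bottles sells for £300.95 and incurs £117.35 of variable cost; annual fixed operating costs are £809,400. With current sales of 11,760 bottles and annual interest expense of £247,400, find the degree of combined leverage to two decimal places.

At 11,760 units, contribution = 11,760 × £183.60 = £2,159,136.00.
EBIT = £2,159,136.00 − £809,400 = £1,349,736.00. Interest = £247,400.00.
DOL = £2,159,136.00 ÷ £1,349,736.00 = 1.5997; DFL = £1,349,736.00 ÷ £1,102,336.00 = 1.2244.
Combined leverage = 1.5997 × 1.2244 = 1.9587.

1.96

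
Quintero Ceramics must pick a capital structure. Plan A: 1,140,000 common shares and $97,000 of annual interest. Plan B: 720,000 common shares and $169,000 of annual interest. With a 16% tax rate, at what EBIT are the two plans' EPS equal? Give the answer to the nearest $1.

Set EPS_A = EPS_B: (EBIT − $97,000)(1 − 0.16) ÷ 1,140,000 = (EBIT − $169,000)(1 − 0.16) ÷ 720,000.
Cancelling (1 − t) and cross-multiplying: 720,000·(EBIT − 97,000) = 1,140,000·(EBIT − 169,000).
EBIT × (1,140,000 − 720,000) = 169,000 × 1,140,000 − 97,000 × 720,000 = 122,820,000,000, so EBIT = 122,820,000,000 ÷ 420,000 = 292,428.57.

$292,429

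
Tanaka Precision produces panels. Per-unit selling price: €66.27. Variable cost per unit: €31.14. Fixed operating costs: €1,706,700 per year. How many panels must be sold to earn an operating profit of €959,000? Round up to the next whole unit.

Contribution margin per unit = €66.27 − €31.14 = €35.13.
Units = (FC + target) / CM = (€1,706,700 + €959,000) / €35.13 = 75,881.01, so 75,882 panels.

75,882 panels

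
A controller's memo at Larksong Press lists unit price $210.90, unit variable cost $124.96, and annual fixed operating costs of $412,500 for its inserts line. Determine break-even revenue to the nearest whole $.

CM per unit = $210.90 − $124.96 = $85.94; CM ratio = $85.94 / $210.90 = 0.4075.
Break-even revenue = fixed costs × price ÷ CM = $412,500 × $210.90 ÷ $85.94 = $1,012,291.

$1,012,291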